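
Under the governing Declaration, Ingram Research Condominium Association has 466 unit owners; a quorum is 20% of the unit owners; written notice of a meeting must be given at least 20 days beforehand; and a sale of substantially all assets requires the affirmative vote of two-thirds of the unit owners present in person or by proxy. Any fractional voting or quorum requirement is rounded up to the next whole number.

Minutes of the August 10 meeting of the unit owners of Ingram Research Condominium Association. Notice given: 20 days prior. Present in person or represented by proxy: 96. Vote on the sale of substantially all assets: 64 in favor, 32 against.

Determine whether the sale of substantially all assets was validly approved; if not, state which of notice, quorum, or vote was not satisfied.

Valid — all requirements satisfied.

Notice: 20 days given; 20 required. Satisfied.
Quorum: 20% of 466 = 93.20, rounded up to 94; 96 present. Satisfied.
Vote: requires two-thirds of those present (96); 2/3 of 96 = 64, so 64 needed; 64 in favor. Satisfied.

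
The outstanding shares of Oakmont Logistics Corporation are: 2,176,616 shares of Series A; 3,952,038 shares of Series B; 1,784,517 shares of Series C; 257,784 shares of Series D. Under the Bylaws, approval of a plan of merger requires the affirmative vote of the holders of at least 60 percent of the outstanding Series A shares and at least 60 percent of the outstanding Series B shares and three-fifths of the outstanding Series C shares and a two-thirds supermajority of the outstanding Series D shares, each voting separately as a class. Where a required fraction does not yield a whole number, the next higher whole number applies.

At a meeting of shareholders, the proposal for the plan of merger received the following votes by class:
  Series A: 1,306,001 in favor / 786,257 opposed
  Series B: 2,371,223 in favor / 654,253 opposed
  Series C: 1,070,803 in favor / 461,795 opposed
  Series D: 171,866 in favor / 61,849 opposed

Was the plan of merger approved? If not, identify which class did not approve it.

Approved — every class gave the required vote.

Series A: 3/5 of 2176616 = 1305969.60, rounded up to 1305970; 1,305,970 required, 1,306,001 in favor — approved.
Series B: 3/5 of 3952038 = 2371222.80, rounded up to 2371223; 2,371,223 required, 2,371,223 in favor — approved.
Series C: 3/5 of 1784517 = 1070710.20, rounded up to 1070711; 1,070,711 required, 1,070,803 in favor — approved.
Series D: 2/3 of 257784 = 171856; 171,856 required, 171,866 in favor — approved.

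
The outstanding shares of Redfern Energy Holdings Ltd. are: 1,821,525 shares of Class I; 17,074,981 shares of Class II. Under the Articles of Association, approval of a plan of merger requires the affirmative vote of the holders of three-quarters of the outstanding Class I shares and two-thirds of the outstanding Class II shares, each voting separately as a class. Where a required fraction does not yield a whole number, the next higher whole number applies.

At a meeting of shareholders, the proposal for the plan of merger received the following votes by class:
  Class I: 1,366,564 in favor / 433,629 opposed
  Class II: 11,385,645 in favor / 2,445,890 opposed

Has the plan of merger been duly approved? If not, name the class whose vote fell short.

Class I: 3/4 of 1821525 = 1366143.75, rounded up to 1366144; 1,366,144 required, 1,366,564 in favor — approved.
Class II: 2/3 of 17074981 = 11383320.67, rounded up to 11383321; 11,383,321 required, 11,385,645 in favor — approved.

Approved — every class gave the required vote.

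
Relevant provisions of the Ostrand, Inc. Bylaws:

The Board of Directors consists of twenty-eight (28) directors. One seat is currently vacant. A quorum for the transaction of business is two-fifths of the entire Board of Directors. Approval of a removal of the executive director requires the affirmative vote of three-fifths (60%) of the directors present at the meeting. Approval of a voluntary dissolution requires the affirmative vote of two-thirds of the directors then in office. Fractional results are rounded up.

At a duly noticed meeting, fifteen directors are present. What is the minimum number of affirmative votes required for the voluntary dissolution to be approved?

The voluntary dissolution requires two-thirds of the directors then in office (27).
2/3 of 27 = 18.
(Only 15 can vote, so the voluntary dissolution cannot pass at this meeting, but the required vote is still 18.)

18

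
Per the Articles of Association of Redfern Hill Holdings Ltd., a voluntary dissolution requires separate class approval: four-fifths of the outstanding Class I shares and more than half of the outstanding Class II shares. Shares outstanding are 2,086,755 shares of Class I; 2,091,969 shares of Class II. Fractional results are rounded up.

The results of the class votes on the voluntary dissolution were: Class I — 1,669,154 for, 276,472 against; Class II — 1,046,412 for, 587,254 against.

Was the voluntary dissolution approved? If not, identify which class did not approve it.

Not approved — the Class I shares did not give the required vote.

Class I: 4/5 of 2086755 = 1669404; 1,669,404 required, 1,669,154 in favor — not approved.
Class II: a majority of 2091969 is 1045985; 1,045,985 required, 1,046,412 in favor — approved.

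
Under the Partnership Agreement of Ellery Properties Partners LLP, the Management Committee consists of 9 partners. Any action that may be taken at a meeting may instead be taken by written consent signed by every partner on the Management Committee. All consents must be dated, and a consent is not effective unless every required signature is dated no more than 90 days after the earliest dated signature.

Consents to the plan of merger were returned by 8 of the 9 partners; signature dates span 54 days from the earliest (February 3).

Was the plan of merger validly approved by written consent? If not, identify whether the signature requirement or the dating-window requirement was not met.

Signatures required: all of 9 — unanimous means all 9, so 9 needed; 8 signed. Insufficient.
Dating window: the latest signature is 54 days after the earliest; the limit is 90 days. Within the window.

Not effective — insufficient signatures.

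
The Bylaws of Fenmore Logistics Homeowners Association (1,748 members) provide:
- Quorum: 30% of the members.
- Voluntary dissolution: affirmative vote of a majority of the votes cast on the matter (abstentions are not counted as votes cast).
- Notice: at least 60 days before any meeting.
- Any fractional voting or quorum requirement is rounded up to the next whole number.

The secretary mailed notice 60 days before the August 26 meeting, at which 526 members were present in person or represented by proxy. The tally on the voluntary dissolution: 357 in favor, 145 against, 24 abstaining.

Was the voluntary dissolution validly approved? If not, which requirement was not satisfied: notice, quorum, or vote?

Valid — all requirements satisfied.

Notice: 60 days given; 60 required. Satisfied.
Quorum: 30% of 1,748 = 524.40, rounded up to 525; 526 present. Satisfied.
Vote: requires a majority of the votes cast (526 − 24 abstaining = 502); a majority of 502 is 252, so 252 needed; 357 in favor. Satisfied.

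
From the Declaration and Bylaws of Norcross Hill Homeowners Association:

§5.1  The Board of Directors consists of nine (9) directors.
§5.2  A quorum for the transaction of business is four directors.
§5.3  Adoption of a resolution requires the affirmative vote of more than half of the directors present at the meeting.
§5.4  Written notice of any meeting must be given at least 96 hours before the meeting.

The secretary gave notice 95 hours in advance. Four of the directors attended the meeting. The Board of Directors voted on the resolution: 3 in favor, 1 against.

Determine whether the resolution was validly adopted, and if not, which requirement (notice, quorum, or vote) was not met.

Invalid — notice requirement not satisfied.

Notice: 95 hours given; 96 required (95 < 96). Not satisfied.
Quorum: 4 present; quorum is 4. Satisfied.
Vote: the resolution requires a majority of the directors present (4). A majority of 4 is 3, so 3 affirmative votes are needed; 3 voted in favor. Satisfied.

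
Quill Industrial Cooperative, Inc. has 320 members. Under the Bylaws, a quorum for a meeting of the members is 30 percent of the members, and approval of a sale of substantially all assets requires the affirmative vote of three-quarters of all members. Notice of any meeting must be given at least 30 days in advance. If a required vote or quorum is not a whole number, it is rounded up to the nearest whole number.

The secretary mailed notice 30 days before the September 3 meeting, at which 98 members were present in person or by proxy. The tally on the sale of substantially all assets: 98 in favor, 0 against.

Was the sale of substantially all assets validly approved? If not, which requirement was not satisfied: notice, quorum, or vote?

Notice: 30 days given; 30 required. Satisfied.
Quorum: 30% of 320 = 96; 98 present. Satisfied.
Vote: requires three-fourths of all members (320); 3/4 of 320 = 240, so 240 needed; 98 in favor. Not satisfied.

Invalid — vote requirement not satisfied.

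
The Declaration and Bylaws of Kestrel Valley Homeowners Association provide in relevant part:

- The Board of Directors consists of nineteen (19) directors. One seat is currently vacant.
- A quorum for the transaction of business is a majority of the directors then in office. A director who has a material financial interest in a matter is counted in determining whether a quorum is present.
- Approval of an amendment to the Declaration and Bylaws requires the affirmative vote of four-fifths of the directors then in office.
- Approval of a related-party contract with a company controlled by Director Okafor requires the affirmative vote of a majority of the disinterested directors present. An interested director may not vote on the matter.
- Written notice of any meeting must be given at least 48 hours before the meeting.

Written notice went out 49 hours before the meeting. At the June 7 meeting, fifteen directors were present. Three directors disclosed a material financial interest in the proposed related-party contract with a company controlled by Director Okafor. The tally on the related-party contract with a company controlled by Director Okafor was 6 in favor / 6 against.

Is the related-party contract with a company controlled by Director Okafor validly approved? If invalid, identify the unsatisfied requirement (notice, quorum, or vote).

Invalid — vote requirement not satisfied.

Notice: 49 hours given; 48 required (49 ≥ 48). Satisfied.
Quorum: 15 present (interested directors count toward quorum); quorum is 10. Satisfied.
Vote: the related-party contract with a company controlled by Director Okafor requires a majority of the disinterested directors present (15 − 3 = 12). A majority of 12 is 7, so 7 affirmative votes are needed; 6 voted in favor. Not satisfied.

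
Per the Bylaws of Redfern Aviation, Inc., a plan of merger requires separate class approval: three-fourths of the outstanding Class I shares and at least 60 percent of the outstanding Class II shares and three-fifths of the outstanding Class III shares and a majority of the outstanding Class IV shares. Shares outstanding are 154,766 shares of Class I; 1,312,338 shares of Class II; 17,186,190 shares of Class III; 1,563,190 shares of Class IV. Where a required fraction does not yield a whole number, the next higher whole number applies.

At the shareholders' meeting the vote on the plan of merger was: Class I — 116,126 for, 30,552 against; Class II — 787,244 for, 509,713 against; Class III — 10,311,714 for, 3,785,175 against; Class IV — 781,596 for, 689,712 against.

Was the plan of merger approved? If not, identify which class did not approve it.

Class I: 3/4 of 154766 = 116074.50, rounded up to 116075; 116,075 required, 116,126 in favor — approved.
Class II: 3/5 of 1312338 = 787402.80, rounded up to 787403; 787,403 required, 787,244 in favor — not approved.
Class III: 3/5 of 17186190 = 10311714; 10,311,714 required, 10,311,714 in favor — approved.
Class IV: a majority of 1563190 is 781596; 781,596 required, 781,596 in favor — approved.

Not approved — the Class II shares did not give the required vote.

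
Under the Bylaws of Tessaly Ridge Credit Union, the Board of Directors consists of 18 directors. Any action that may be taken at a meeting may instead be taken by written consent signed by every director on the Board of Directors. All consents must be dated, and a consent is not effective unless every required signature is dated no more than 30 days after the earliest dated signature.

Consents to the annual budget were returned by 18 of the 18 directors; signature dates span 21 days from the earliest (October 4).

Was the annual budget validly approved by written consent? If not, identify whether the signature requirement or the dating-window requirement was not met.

Effective — both the signature and dating-window requirements are satisfied.

Signatures required: every one of 18 — unanimous means all 18, so 18 needed; 18 signed. Sufficient.
Dating window: the latest signature is 21 days after the earliest; the limit is 30 days. Within the window.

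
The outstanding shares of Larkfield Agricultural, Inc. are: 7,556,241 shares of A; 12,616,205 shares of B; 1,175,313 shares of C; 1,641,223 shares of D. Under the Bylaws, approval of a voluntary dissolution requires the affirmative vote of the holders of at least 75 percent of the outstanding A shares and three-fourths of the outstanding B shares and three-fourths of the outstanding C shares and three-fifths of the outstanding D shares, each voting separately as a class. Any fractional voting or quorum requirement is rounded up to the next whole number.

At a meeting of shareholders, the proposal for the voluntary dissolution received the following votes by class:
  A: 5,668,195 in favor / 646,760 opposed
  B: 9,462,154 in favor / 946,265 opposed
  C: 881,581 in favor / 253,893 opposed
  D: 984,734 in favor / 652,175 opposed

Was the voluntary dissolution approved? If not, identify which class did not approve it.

A: 3/4 of 7556241 = 5667180.75, rounded up to 5667181; 5,667,181 required, 5,668,195 in favor — approved.
B: 3/4 of 12616205 = 9462153.75, rounded up to 9462154; 9,462,154 required, 9,462,154 in favor — approved.
C: 3/4 of 1175313 = 881484.75, rounded up to 881485; 881,485 required, 881,581 in favor — approved.
D: 3/5 of 1641223 = 984733.80, rounded up to 984734; 984,734 required, 984,734 in favor — approved.

Approved — every class gave the required vote.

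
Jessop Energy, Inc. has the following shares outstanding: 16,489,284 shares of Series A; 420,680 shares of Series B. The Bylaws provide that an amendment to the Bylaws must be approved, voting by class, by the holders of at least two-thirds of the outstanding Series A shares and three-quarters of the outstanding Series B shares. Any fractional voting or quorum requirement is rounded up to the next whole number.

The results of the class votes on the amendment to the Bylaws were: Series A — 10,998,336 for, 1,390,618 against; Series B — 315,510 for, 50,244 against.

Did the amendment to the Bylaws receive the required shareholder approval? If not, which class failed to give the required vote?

Series A: 2/3 of 16489284 = 10992856; 10,992,856 required, 10,998,336 in favor — approved.
Series B: 3/4 of 420680 = 315510; 315,510 required, 315,510 in favor — approved.

Approved — every class gave the required vote.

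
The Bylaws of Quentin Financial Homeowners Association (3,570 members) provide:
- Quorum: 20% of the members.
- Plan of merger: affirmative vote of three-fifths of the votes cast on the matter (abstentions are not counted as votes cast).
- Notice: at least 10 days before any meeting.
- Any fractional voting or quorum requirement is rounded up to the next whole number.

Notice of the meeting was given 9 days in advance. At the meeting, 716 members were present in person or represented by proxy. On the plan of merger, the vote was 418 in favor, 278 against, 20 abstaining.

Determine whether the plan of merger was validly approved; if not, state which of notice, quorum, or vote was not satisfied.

Invalid — notice requirement not satisfied.

Notice: 9 days given; 10 required. Not satisfied.
Quorum: 20% of 3,570 = 714; 716 present. Satisfied.
Vote: requires three-fifths of the votes cast (716 − 20 abstaining = 696); 3/5 of 696 = 417.60, rounded up to 418, so 418 needed; 418 in favor. Satisfied.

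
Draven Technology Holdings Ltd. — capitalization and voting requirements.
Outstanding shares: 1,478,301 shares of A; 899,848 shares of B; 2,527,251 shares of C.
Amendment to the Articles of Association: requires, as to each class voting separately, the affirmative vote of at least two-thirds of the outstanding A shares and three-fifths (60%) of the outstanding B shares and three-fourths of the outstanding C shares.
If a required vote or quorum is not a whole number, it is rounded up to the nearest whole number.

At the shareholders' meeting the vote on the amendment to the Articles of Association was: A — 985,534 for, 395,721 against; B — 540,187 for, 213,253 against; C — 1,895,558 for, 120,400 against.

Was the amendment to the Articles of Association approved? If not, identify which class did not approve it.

A: 2/3 of 1478301 = 985534; 985,534 required, 985,534 in favor — approved.
B: 3/5 of 899848 = 539908.80, rounded up to 539909; 539,909 required, 540,187 in favor — approved.
C: 3/4 of 2527251 = 1895438.25, rounded up to 1895439; 1,895,439 required, 1,895,558 in favor — approved.

Approved — every class gave the required vote.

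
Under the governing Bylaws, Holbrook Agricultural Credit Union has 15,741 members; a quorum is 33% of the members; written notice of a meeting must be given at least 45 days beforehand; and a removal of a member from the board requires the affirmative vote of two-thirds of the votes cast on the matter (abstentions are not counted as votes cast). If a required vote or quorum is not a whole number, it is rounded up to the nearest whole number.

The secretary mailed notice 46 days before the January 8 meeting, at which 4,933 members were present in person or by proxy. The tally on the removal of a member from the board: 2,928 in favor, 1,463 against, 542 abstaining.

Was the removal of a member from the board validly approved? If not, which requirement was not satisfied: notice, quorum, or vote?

Notice: 46 days given; 45 required. Satisfied.
Quorum: 33% of 15,741 = 5,194.53, rounded up to 5,195; 4,933 present. Not satisfied.
Vote: requires two-thirds of the votes cast (4,933 − 542 abstaining = 4,391); 2/3 of 4391 = 2927.33, rounded up to 2928, so 2,928 needed; 2,928 in favor. Satisfied.

Invalid — quorum requirement not satisfied.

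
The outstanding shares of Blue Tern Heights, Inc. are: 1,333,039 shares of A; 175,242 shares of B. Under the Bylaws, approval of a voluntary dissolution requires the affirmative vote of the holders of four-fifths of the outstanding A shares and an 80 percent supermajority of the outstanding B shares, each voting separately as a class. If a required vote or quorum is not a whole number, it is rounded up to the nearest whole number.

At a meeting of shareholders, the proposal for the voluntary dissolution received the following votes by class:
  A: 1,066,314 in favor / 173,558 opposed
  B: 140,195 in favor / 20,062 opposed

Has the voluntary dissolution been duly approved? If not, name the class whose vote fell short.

Not approved — the A shares did not give the required vote.

A: 4/5 of 1333039 = 1066431.20, rounded up to 1066432; 1,066,432 required, 1,066,314 in favor — not approved.
B: 4/5 of 175242 = 140193.60, rounded up to 140194; 140,194 required, 140,195 in favor — approved.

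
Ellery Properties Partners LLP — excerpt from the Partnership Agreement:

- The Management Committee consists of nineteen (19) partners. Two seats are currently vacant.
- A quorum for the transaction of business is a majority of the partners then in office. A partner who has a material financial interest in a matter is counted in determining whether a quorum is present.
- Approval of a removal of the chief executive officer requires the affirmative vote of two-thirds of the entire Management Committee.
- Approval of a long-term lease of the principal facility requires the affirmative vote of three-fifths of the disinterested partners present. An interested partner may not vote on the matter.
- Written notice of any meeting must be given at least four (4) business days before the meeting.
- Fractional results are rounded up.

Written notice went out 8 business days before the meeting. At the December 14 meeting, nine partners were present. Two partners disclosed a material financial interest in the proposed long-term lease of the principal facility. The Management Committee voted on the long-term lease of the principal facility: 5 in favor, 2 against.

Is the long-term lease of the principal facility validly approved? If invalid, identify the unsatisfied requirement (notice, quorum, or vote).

Notice: 8 business days given; 4 required (8 ≥ 4). Satisfied.
Quorum: 9 present (interested partners count toward quorum); quorum is 9. Satisfied.
Vote: the long-term lease of the principal facility requires three-fifths of the disinterested partners present (9 − 2 = 7). 3/5 of 7 = 4.20, rounded up to 5, so 5 affirmative votes are needed; 5 voted in favor. Satisfied.

Valid — all requirements satisfied.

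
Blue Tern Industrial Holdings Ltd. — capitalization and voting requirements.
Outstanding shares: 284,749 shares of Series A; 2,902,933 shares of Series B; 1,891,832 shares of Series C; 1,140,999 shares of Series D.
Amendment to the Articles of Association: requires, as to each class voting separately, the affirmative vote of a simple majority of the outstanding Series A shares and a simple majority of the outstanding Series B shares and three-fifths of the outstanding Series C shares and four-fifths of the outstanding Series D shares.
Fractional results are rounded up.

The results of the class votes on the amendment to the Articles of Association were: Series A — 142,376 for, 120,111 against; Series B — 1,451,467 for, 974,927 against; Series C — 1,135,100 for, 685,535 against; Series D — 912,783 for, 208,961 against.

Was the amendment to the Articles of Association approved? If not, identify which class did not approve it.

Not approved — the Series D shares did not give the required vote.

Series A: a majority of 284749 is 142375; 142,375 required, 142,376 in favor — approved.
Series B: a majority of 2902933 is 1451467; 1,451,467 required, 1,451,467 in favor — approved.
Series C: 3/5 of 1891832 = 1135099.20, rounded up to 1135100; 1,135,100 required, 1,135,100 in favor — approved.
Series D: 4/5 of 1140999 = 912799.20, rounded up to 912800; 912,800 required, 912,783 in favor — not approved.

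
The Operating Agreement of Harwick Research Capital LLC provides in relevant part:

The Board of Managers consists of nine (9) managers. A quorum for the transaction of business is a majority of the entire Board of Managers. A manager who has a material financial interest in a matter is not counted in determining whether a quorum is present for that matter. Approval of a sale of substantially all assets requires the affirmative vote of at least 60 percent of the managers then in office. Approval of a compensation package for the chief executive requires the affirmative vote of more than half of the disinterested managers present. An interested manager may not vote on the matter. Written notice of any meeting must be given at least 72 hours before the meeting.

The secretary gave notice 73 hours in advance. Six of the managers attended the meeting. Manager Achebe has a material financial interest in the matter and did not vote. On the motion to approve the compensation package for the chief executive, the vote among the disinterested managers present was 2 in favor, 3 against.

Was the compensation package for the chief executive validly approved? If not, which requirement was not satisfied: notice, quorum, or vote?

Invalid — vote requirement not satisfied.

Notice: 73 hours given; 72 required (73 ≥ 72). Satisfied.
Quorum: 6 present, but the 1 interested manager does not count, leaving 5. Quorum is 5. Satisfied.
Vote: the compensation package for the chief executive requires a majority of the disinterested managers present (6 − 1 = 5). A majority of 5 is 3, so 3 affirmative votes are needed; 2 voted in favor. Not satisfied.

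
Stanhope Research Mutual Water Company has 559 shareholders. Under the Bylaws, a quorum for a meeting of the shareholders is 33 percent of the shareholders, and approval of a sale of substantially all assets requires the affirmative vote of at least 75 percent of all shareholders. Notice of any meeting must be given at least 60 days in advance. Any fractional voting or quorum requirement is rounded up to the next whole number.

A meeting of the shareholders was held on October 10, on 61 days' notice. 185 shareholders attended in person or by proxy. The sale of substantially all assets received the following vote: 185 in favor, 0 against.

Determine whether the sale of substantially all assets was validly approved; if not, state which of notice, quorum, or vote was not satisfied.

Invalid — vote requirement not satisfied.

Notice: 61 days given; 60 required. Satisfied.
Quorum: 33% of 559 = 184.47, rounded up to 185; 185 present. Satisfied.
Vote: requires three-fourths of all shareholders (559); 3/4 of 559 = 419.25, rounded up to 420, so 420 needed; 185 in favor. Not satisfied.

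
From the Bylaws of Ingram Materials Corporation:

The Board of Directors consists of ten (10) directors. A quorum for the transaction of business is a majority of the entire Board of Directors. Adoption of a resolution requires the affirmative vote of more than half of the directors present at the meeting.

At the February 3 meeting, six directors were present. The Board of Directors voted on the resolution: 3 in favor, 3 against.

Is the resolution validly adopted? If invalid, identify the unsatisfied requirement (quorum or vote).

Quorum: 6 present; quorum is 6. Satisfied.
Vote: the resolution requires a majority of the directors present (6). A majority of 6 is 4, so 4 affirmative votes are needed; 3 voted in favor. Not satisfied.

Invalid — vote requirement not satisfied.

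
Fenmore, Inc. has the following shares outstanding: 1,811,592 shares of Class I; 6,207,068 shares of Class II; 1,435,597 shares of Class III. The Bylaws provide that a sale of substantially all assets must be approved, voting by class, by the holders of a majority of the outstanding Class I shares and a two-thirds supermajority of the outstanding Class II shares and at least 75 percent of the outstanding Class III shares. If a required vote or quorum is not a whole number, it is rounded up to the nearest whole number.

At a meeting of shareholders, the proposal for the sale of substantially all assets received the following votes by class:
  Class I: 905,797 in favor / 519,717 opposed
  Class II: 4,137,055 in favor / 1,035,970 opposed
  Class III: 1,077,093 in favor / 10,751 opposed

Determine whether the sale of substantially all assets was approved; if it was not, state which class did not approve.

Not approved — the Class II shares did not give the required vote.

Class I: a majority of 1811592 is 905797; 905,797 required, 905,797 in favor — approved.
Class II: 2/3 of 6207068 = 4138045.33, rounded up to 4138046; 4,138,046 required, 4,137,055 in favor — not approved.
Class III: 3/4 of 1435597 = 1076697.75, rounded up to 1076698; 1,076,698 required, 1,077,093 in favor — approved.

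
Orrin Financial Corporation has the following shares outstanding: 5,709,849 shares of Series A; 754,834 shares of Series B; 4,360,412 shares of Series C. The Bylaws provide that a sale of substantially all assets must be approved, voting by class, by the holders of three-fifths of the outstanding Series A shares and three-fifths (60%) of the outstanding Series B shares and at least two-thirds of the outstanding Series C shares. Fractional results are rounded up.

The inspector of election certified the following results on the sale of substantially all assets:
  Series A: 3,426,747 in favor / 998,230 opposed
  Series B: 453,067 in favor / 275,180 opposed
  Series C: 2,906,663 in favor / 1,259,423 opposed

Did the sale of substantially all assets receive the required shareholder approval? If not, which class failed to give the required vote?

Not approved — the Series C shares did not give the required vote.

Series A: 3/5 of 5709849 = 3425909.40, rounded up to 3425910; 3,425,910 required, 3,426,747 in favor — approved.
Series B: 3/5 of 754834 = 452900.40, rounded up to 452901; 452,901 required, 453,067 in favor — approved.
Series C: 2/3 of 4360412 = 2906941.33, rounded up to 2906942; 2,906,942 required, 2,906,663 in favor — not approved.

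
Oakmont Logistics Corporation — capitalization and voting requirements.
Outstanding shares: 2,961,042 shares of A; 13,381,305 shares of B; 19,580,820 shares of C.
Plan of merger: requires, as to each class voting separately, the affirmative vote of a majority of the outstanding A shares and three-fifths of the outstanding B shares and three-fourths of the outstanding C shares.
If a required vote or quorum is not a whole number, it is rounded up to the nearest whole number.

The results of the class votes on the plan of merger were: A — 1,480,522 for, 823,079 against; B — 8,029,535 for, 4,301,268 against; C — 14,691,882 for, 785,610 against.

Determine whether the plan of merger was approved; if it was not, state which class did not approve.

A: a majority of 2961042 is 1480522; 1,480,522 required, 1,480,522 in favor — approved.
B: 3/5 of 13381305 = 8028783; 8,028,783 required, 8,029,535 in favor — approved.
C: 3/4 of 19580820 = 14685615; 14,685,615 required, 14,691,882 in favor — approved.

Approved — every class gave the required vote.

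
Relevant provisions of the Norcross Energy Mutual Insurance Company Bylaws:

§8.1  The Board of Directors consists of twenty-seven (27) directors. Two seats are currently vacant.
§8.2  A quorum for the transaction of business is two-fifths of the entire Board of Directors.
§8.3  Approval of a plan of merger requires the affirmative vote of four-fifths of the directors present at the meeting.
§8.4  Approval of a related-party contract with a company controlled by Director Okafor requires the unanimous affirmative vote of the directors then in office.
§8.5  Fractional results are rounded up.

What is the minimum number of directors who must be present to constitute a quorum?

11

2/5 of 27 = 10.80, rounded up to 11.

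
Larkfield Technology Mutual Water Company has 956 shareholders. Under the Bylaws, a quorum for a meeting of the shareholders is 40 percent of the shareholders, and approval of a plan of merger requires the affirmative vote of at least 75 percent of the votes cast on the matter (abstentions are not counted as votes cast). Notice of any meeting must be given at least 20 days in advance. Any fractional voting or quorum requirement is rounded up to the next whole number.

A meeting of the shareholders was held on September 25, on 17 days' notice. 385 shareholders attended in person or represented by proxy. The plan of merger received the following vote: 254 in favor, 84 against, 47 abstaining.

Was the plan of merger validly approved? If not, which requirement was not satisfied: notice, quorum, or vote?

Notice: 17 days given; 20 required. Not satisfied.
Quorum: 40% of 956 = 382.40, rounded up to 383; 385 present. Satisfied.
Vote: requires three-fourths of the votes cast (385 − 47 abstaining = 338); 3/4 of 338 = 253.50, rounded up to 254, so 254 needed; 254 in favor. Satisfied.

Invalid — notice requirement not satisfied.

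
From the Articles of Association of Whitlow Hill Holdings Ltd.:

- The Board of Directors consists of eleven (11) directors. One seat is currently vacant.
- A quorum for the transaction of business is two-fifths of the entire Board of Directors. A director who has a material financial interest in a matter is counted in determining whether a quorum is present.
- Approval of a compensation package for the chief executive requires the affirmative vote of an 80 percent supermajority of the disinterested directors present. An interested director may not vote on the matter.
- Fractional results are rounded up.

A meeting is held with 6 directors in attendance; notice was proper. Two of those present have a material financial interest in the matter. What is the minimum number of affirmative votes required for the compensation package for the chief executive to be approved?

4

The compensation package for the chief executive requires four-fifths of the disinterested directors present (6 − 2 = 4).
4/5 of 4 = 3.20, rounded up to 4.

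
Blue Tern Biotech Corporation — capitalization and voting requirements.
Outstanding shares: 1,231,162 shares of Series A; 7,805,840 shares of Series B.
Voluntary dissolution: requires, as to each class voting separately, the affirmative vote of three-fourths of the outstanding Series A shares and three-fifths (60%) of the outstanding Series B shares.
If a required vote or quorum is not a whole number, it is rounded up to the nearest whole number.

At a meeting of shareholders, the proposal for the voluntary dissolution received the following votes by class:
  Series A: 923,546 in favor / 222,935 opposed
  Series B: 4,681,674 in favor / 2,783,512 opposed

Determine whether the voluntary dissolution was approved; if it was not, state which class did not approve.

Not approved — the Series B shares did not give the required vote.

Series A: 3/4 of 1231162 = 923371.50, rounded up to 923372; 923,372 required, 923,546 in favor — approved.
Series B: 3/5 of 7805840 = 4683504; 4,683,504 required, 4,681,674 in favor — not approved.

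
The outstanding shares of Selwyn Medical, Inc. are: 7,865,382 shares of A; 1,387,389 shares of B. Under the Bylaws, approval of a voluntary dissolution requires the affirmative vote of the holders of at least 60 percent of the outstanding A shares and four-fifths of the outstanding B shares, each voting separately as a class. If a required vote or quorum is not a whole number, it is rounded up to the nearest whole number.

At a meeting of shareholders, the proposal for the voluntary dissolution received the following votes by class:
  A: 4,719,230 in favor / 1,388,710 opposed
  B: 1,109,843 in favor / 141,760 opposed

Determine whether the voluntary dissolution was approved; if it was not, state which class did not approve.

A: 3/5 of 7865382 = 4719229.20, rounded up to 4719230; 4,719,230 required, 4,719,230 in favor — approved.
B: 4/5 of 1387389 = 1109911.20, rounded up to 1109912; 1,109,912 required, 1,109,843 in favor — not approved.

Not approved — the B shares did not give the required vote.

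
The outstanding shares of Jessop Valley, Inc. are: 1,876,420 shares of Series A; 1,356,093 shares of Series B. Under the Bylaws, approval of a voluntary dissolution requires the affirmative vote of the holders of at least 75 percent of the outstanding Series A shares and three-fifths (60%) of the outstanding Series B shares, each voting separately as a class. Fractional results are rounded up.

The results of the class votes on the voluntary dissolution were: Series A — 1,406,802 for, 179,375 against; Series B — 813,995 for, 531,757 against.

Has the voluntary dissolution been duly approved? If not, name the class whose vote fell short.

Series A: 3/4 of 1876420 = 1407315; 1,407,315 required, 1,406,802 in favor — not approved.
Series B: 3/5 of 1356093 = 813655.80, rounded up to 813656; 813,656 required, 813,995 in favor — approved.

Not approved — the Series A shares did not give the required vote.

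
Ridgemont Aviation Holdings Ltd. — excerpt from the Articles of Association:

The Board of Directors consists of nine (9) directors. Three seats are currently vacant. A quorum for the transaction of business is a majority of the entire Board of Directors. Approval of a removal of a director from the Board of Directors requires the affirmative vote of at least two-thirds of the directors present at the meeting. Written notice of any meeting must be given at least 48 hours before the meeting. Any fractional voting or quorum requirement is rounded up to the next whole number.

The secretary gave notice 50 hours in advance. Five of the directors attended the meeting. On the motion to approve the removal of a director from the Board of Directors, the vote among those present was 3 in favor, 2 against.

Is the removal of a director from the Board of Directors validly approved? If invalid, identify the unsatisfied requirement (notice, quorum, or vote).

Invalid — vote requirement not satisfied.

Notice: 50 hours given; 48 required (50 ≥ 48). Satisfied.
Quorum: 5 present; quorum is 5. Satisfied.
Vote: the removal of a director from the Board of Directors requires two-thirds of the directors present (5). 2/3 of 5 = 3.33, rounded up to 4, so 4 affirmative votes are needed; 3 voted in favor. Not satisfied.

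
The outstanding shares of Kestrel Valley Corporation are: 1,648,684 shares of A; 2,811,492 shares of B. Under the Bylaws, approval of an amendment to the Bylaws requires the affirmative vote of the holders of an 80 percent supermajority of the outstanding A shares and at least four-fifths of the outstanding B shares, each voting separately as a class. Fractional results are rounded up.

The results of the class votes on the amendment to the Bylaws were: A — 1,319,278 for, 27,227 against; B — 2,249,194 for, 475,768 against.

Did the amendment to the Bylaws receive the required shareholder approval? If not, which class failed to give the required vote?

A: 4/5 of 1648684 = 1318947.20, rounded up to 1318948; 1,318,948 required, 1,319,278 in favor — approved.
B: 4/5 of 2811492 = 2249193.60, rounded up to 2249194; 2,249,194 required, 2,249,194 in favor — approved.

Approved — every class gave the required vote.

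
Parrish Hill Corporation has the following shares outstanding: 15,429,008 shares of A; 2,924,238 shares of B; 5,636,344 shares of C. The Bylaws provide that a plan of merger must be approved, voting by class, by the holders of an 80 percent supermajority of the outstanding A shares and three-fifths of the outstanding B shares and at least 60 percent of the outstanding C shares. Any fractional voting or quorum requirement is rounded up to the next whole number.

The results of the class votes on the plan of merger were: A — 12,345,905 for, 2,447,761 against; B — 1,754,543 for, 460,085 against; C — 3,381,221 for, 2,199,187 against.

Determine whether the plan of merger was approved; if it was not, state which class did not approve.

Not approved — the C shares did not give the required vote.

A: 4/5 of 15429008 = 12343206.40, rounded up to 12343207; 12,343,207 required, 12,345,905 in favor — approved.
B: 3/5 of 2924238 = 1754542.80, rounded up to 1754543; 1,754,543 required, 1,754,543 in favor — approved.
C: 3/5 of 5636344 = 3381806.40, rounded up to 3381807; 3,381,807 required, 3,381,221 in favor — not approved.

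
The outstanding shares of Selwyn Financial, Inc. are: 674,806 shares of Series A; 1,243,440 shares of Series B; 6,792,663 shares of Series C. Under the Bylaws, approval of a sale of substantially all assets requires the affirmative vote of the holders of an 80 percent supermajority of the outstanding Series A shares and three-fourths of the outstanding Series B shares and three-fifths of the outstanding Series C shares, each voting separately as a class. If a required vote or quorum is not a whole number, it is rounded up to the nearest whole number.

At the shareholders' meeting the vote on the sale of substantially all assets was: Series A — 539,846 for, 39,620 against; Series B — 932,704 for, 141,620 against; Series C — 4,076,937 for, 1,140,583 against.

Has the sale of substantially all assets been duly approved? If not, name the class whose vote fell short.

Approved — every class gave the required vote.

Series A: 4/5 of 674806 = 539844.80, rounded up to 539845; 539,845 required, 539,846 in favor — approved.
Series B: 3/4 of 1243440 = 932580; 932,580 required, 932,704 in favor — approved.
Series C: 3/5 of 6792663 = 4075597.80, rounded up to 4075598; 4,075,598 required, 4,076,937 in favor — approved.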